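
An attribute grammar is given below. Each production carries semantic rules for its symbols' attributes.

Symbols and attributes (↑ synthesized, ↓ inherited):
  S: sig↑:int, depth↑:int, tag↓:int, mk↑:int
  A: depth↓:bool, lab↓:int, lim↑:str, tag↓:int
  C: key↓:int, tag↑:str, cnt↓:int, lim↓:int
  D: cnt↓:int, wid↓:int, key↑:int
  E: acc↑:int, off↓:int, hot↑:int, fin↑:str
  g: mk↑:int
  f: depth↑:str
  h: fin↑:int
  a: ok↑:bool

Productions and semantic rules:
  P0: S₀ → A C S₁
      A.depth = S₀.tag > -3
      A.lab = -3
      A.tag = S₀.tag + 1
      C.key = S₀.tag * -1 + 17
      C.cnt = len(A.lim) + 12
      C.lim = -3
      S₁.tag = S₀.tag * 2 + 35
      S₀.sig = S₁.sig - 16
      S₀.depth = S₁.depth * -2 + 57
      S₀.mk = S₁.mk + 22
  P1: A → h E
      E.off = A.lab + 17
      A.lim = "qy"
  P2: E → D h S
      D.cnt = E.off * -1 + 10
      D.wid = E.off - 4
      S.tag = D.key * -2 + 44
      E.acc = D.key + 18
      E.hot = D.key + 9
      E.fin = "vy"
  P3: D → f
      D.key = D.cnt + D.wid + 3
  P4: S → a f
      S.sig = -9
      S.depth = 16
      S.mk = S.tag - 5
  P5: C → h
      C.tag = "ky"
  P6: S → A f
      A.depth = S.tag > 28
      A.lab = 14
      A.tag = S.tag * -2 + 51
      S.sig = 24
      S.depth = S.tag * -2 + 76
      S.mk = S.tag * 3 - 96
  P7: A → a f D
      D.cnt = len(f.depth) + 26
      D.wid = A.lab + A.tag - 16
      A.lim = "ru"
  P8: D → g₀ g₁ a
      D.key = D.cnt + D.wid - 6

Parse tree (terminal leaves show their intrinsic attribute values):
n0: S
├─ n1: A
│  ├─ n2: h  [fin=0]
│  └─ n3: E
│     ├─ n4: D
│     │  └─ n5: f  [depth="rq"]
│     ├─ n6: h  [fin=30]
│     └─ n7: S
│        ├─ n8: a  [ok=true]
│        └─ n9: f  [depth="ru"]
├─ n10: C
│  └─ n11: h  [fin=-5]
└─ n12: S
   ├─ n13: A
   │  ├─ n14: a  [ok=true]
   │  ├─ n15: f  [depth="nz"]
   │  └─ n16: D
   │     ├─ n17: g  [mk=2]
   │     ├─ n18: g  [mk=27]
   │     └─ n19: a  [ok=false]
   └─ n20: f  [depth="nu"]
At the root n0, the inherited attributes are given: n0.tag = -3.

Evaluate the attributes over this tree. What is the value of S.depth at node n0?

1. n0.tag = -3  [given at root]
2. n1.depth = false  [S₀.tag > -3]
3. n1.lab = -3  [-3]
4. n1.tag = -2  [S₀.tag + 1]
5. n2.fin = 0  [terminal]
6. n3.off = 14  [A.lab + 17]
7. n4.cnt = -4  [E.off * -1 + 10]
8. n4.wid = 10  [E.off - 4]
9. n5.depth = "rq"  [terminal]
10. n4.key = 9  [D.cnt + D.wid + 3]
11. n6.fin = 30  [terminal]
12. n7.tag = 26  [D.key * -2 + 44]
13. n8.ok = true  [terminal]
14. n9.depth = "ru"  [terminal]
15. n7.sig = -9  [-9]
16. n7.depth = 16  [16]
17. n7.mk = 21  [S.tag - 5]
18. n3.acc = 27  [D.key + 18]
19. n3.hot = 18  [D.key + 9]
20. n3.fin = "vy"  ["vy"]
21. n1.lim = "qy"  ["qy"]
22. n10.key = 20  [S₀.tag * -1 + 17]
23. n10.cnt = 14  [len(A.lim) + 12]
24. n10.lim = -3  [-3]
25. n11.fin = -5  [terminal]
26. n10.tag = "ky"  ["ky"]
27. n12.tag = 29  [S₀.tag * 2 + 35]
28. n13.depth = true  [S.tag > 28]
29. n13.lab = 14  [14]
30. n13.tag = -7  [S.tag * -2 + 51]
31. n14.ok = true  [terminal]
32. n15.depth = "nz"  [terminal]
33. n16.cnt = 28  [len(f.depth) + 26]
34. n16.wid = -9  [A.lab + A.tag - 16]
35. n17.mk = 2  [terminal]
36. n18.mk = 27  [terminal]
37. n19.ok = false  [terminal]
38. n16.key = 13  [D.cnt + D.wid - 6]
39. n13.lim = "ru"  ["ru"]
40. n20.depth = "nu"  [terminal]
41. n12.sig = 24  [24]
42. n12.depth = 18  [S.tag * -2 + 76]
43. n12.mk = -9  [S.tag * 3 - 96]
44. n0.sig = 8  [S₁.sig - 16]
45. n0.depth = 21  [S₁.depth * -2 + 57]
46. n0.mk = 13  [S₁.mk + 22]

21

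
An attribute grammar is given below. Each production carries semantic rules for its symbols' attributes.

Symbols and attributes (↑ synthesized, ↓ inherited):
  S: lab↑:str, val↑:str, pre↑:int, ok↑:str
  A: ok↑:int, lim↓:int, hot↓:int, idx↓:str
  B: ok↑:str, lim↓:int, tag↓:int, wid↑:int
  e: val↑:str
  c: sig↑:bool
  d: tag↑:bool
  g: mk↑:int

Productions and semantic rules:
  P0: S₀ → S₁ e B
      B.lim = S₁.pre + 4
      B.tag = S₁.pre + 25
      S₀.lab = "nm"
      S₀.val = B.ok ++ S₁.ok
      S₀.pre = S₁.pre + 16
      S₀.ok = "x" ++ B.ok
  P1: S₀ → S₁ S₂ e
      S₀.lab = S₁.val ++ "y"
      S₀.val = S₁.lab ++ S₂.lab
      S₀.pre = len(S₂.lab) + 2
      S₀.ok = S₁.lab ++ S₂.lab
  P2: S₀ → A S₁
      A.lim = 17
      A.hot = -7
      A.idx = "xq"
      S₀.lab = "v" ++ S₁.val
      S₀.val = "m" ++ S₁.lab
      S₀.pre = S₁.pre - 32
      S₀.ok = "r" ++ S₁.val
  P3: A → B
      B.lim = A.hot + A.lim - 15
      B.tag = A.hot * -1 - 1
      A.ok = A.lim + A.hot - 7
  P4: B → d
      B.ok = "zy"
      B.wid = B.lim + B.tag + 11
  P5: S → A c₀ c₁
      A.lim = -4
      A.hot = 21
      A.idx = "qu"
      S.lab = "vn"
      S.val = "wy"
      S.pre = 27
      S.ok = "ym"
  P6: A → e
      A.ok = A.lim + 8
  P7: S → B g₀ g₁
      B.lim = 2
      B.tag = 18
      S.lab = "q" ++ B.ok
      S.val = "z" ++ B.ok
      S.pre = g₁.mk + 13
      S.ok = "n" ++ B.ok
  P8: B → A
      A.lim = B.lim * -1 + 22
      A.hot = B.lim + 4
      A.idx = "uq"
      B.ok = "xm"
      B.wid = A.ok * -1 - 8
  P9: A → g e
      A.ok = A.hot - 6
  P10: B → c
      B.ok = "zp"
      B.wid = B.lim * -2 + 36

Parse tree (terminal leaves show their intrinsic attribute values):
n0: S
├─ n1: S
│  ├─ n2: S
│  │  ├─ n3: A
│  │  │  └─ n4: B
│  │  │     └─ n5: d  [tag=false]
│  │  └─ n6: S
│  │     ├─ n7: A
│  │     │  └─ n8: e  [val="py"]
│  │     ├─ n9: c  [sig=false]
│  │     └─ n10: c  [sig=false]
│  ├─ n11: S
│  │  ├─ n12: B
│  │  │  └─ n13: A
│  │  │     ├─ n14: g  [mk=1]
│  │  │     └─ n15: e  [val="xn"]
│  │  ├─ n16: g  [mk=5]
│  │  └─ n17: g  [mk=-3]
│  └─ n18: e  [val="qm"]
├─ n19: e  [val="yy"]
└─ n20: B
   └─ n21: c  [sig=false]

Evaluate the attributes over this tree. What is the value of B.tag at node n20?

30

1. n3.lim = 17  [17]
2. n3.hot = -7  [-7]
3. n3.idx = "xq"  ["xq"]
4. n4.lim = -5  [A.hot + A.lim - 15]
5. n4.tag = 6  [A.hot * -1 - 1]
6. n5.tag = false  [terminal]
7. n4.ok = "zy"  ["zy"]
8. n4.wid = 12  [B.lim + B.tag + 11]
9. n3.ok = 3  [A.lim + A.hot - 7]
10. n7.lim = -4  [-4]
11. n7.hot = 21  [21]
12. n7.idx = "qu"  ["qu"]
13. n8.val = "py"  [terminal]
14. n7.ok = 4  [A.lim + 8]
15. n9.sig = false  [terminal]
16. n10.sig = false  [terminal]
17. n6.lab = "vn"  ["vn"]
18. n6.val = "wy"  ["wy"]
19. n6.pre = 27  [27]
20. n6.ok = "ym"  ["ym"]
21. n2.lab = "vwy"  ["v" ++ S₁.val]
22. n2.val = "mvn"  ["m" ++ S₁.lab]
23. n2.pre = -5  [S₁.pre - 32]
24. n2.ok = "rwy"  ["r" ++ S₁.val]
25. n12.lim = 2  [2]
26. n12.tag = 18  [18]
27. n13.lim = 20  [B.lim * -1 + 22]
28. n13.hot = 6  [B.lim + 4]
29. n13.idx = "uq"  ["uq"]
30. n14.mk = 1  [terminal]
31. n15.val = "xn"  [terminal]
32. n13.ok = 0  [A.hot - 6]
33. n12.ok = "xm"  ["xm"]
34. n12.wid = -8  [A.ok * -1 - 8]
35. n16.mk = 5  [terminal]
36. n17.mk = -3  [terminal]
37. n11.lab = "qxm"  ["q" ++ B.ok]
38. n11.val = "zxm"  ["z" ++ B.ok]
39. n11.pre = 10  [g₁.mk + 13]
40. n11.ok = "nxm"  ["n" ++ B.ok]
41. n18.val = "qm"  [terminal]
42. n1.lab = "mvny"  [S₁.val ++ "y"]
43. n1.val = "vwyqxm"  [S₁.lab ++ S₂.lab]
44. n1.pre = 5  [len(S₂.lab) + 2]
45. n1.ok = "vwyqxm"  [S₁.lab ++ S₂.lab]
46. n19.val = "yy"  [terminal]
47. n20.lim = 9  [S₁.pre + 4]
48. n20.tag = 30  [S₁.pre + 25]
49. n21.sig = false  [terminal]
50. n20.ok = "zp"  ["zp"]
51. n20.wid = 18  [B.lim * -2 + 36]
52. n0.lab = "nm"  ["nm"]
53. n0.val = "zpvwyqxm"  [B.ok ++ S₁.ok]
54. n0.pre = 21  [S₁.pre + 16]
55. n0.ok = "xzp"  ["x" ++ B.ok]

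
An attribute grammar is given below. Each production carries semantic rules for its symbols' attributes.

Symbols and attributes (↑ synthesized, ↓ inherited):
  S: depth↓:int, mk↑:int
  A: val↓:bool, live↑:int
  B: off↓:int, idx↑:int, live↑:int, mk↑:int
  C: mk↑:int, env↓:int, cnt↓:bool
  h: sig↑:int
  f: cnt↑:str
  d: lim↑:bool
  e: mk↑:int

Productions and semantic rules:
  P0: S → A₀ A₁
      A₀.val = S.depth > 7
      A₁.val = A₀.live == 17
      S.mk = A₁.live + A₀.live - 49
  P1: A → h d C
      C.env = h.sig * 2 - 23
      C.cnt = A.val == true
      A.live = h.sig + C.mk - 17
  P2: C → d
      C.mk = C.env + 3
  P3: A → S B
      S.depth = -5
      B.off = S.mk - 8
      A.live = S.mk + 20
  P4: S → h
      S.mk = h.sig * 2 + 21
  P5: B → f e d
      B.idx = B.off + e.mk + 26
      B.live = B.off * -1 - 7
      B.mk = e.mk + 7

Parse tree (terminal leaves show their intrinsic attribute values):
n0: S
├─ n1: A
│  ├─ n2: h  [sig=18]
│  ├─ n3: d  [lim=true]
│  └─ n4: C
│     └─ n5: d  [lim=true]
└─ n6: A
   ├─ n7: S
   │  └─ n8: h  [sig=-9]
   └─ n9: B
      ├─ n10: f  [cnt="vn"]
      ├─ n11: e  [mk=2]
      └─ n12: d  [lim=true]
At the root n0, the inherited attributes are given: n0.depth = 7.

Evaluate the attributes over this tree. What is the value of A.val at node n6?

1. n0.depth = 7  [given at root]
2. n1.val = false  [S.depth > 7]
3. n2.sig = 18  [terminal]
4. n3.lim = true  [terminal]
5. n4.env = 13  [h.sig * 2 - 23]
6. n4.cnt = false  [A.val == true]
7. n5.lim = true  [terminal]
8. n4.mk = 16  [C.env + 3]
9. n1.live = 17  [h.sig + C.mk - 17]
10. n6.val = true  [A₀.live == 17]
11. n7.depth = -5  [-5]
12. n8.sig = -9  [terminal]
13. n7.mk = 3  [h.sig * 2 + 21]
14. n9.off = -5  [S.mk - 8]
15. n10.cnt = "vn"  [terminal]
16. n11.mk = 2  [terminal]
17. n12.lim = true  [terminal]
18. n9.idx = 23  [B.off + e.mk + 26]
19. n9.live = -2  [B.off * -1 - 7]
20. n9.mk = 9  [e.mk + 7]
21. n6.live = 23  [S.mk + 20]
22. n0.mk = -9  [A₁.live + A₀.live - 49]

true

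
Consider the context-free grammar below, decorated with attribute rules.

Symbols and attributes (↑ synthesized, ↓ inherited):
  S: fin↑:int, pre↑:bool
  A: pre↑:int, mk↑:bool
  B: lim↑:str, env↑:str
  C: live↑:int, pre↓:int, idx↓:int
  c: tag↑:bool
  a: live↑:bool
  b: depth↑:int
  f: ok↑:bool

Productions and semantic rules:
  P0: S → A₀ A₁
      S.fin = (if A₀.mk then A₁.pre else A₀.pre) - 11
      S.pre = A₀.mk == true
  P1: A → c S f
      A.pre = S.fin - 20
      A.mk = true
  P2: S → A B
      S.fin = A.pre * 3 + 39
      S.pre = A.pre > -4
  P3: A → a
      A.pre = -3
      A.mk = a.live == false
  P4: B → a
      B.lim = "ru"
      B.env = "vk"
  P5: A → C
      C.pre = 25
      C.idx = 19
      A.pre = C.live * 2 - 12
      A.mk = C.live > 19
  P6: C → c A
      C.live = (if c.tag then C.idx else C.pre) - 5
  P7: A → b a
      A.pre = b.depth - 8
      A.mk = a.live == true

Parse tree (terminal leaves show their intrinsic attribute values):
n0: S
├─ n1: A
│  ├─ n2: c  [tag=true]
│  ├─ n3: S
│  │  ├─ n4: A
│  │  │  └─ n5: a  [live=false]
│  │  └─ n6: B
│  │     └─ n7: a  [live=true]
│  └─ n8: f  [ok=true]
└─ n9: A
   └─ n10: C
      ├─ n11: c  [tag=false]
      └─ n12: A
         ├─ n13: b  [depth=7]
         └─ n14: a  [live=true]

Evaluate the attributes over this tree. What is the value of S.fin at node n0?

17

1. n2.tag = true  [terminal]
2. n5.live = false  [terminal]
3. n4.pre = -3  [-3]
4. n4.mk = true  [a.live == false]
5. n7.live = true  [terminal]
6. n6.lim = "ru"  ["ru"]
7. n6.env = "vk"  ["vk"]
8. n3.fin = 30  [A.pre * 3 + 39]
9. n3.pre = true  [A.pre > -4]
10. n8.ok = true  [terminal]
11. n1.pre = 10  [S.fin - 20]
12. n1.mk = true  [true]
13. n10.pre = 25  [25]
14. n10.idx = 19  [19]
15. n11.tag = false  [terminal]
16. n13.depth = 7  [terminal]
17. n14.live = true  [terminal]
18. n12.pre = -1  [b.depth - 8]
19. n12.mk = true  [a.live == true]
20. n10.live = 20  [(if c.tag then C.idx else C.pre) - 5]
21. n9.pre = 28  [C.live * 2 - 12]
22. n9.mk = true  [C.live > 19]
23. n0.fin = 17  [(if A₀.mk then A₁.pre else A₀.pre) - 11]
24. n0.pre = true  [A₀.mk == true]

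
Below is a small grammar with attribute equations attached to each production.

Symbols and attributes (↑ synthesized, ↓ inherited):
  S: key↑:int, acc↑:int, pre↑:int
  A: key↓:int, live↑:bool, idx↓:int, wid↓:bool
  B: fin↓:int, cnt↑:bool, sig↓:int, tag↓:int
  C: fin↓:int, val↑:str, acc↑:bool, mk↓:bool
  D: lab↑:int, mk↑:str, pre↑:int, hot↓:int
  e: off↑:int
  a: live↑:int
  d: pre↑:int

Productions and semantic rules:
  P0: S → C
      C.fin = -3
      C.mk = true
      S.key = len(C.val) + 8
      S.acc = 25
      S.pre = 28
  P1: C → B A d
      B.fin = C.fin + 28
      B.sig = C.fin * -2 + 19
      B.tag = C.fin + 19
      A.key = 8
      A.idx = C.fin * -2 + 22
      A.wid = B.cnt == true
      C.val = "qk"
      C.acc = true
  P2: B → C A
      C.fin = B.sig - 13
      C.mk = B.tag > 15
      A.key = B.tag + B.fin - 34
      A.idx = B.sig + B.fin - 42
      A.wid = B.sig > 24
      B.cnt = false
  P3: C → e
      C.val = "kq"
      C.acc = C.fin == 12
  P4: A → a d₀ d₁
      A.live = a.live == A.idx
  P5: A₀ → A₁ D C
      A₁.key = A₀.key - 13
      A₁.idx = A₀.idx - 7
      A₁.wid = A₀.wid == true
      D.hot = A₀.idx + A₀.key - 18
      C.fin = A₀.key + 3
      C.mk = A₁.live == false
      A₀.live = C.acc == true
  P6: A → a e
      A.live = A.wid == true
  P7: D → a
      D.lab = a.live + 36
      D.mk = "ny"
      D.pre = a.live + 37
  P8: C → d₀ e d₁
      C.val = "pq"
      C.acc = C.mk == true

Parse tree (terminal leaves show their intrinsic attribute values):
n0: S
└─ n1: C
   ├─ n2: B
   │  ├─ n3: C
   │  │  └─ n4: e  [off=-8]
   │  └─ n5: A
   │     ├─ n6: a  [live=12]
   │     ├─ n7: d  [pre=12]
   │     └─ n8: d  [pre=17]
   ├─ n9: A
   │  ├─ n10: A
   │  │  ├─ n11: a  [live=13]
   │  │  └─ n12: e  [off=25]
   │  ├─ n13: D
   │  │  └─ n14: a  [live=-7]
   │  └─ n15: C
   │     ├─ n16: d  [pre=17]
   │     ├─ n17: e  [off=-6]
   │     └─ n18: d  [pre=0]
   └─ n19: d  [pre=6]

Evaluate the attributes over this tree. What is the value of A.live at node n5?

false

1. n1.fin = -3  [-3]
2. n1.mk = true  [true]
3. n2.fin = 25  [C.fin + 28]
4. n2.sig = 25  [C.fin * -2 + 19]
5. n2.tag = 16  [C.fin + 19]
6. n3.fin = 12  [B.sig - 13]
7. n3.mk = true  [B.tag > 15]
8. n4.off = -8  [terminal]
9. n3.val = "kq"  ["kq"]
10. n3.acc = true  [C.fin == 12]
11. n5.key = 7  [B.tag + B.fin - 34]
12. n5.idx = 8  [B.sig + B.fin - 42]
13. n5.wid = true  [B.sig > 24]
14. n6.live = 12  [terminal]
15. n7.pre = 12  [terminal]
16. n8.pre = 17  [terminal]
17. n5.live = false  [a.live == A.idx]
18. n2.cnt = false  [false]
19. n9.key = 8  [8]
20. n9.idx = 28  [C.fin * -2 + 22]
21. n9.wid = false  [B.cnt == true]
22. n10.key = -5  [A₀.key - 13]
23. n10.idx = 21  [A₀.idx - 7]
24. n10.wid = false  [A₀.wid == true]
25. n11.live = 13  [terminal]
26. n12.off = 25  [terminal]
27. n10.live = false  [A.wid == true]
28. n13.hot = 18  [A₀.idx + A₀.key - 18]
29. n14.live = -7  [terminal]
30. n13.lab = 29  [a.live + 36]
31. n13.mk = "ny"  ["ny"]
32. n13.pre = 30  [a.live + 37]
33. n15.fin = 11  [A₀.key + 3]
34. n15.mk = true  [A₁.live == false]
35. n16.pre = 17  [terminal]
36. n17.off = -6  [terminal]
37. n18.pre = 0  [terminal]
38. n15.val = "pq"  ["pq"]
39. n15.acc = true  [C.mk == true]
40. n9.live = true  [C.acc == true]
41. n19.pre = 6  [terminal]
42. n1.val = "qk"  ["qk"]
43. n1.acc = true  [true]
44. n0.key = 10  [len(C.val) + 8]
45. n0.acc = 25  [25]
46. n0.pre = 28  [28]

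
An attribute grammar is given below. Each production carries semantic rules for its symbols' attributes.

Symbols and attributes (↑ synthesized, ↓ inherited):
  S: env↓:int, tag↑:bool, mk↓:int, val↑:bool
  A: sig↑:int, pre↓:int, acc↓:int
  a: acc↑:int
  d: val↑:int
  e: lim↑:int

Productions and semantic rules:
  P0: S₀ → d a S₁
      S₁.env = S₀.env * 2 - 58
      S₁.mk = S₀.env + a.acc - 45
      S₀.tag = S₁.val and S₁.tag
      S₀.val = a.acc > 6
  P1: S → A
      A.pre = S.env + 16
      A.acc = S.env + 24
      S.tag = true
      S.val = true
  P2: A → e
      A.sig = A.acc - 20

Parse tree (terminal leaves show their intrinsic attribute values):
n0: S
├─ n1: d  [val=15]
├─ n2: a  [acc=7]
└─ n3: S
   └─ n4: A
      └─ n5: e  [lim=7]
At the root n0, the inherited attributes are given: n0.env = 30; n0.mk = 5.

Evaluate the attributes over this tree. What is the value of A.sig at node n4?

1. n0.env = 30  [given at root]
2. n0.mk = 5  [given at root]
3. n1.val = 15  [terminal]
4. n2.acc = 7  [terminal]
5. n3.env = 2  [S₀.env * 2 - 58]
6. n3.mk = -8  [S₀.env + a.acc - 45]
7. n4.pre = 18  [S.env + 16]
8. n4.acc = 26  [S.env + 24]
9. n5.lim = 7  [terminal]
10. n4.sig = 6  [A.acc - 20]
11. n3.tag = true  [true]
12. n3.val = true  [true]
13. n0.tag = true  [S₁.val and S₁.tag]
14. n0.val = true  [a.acc > 6]

6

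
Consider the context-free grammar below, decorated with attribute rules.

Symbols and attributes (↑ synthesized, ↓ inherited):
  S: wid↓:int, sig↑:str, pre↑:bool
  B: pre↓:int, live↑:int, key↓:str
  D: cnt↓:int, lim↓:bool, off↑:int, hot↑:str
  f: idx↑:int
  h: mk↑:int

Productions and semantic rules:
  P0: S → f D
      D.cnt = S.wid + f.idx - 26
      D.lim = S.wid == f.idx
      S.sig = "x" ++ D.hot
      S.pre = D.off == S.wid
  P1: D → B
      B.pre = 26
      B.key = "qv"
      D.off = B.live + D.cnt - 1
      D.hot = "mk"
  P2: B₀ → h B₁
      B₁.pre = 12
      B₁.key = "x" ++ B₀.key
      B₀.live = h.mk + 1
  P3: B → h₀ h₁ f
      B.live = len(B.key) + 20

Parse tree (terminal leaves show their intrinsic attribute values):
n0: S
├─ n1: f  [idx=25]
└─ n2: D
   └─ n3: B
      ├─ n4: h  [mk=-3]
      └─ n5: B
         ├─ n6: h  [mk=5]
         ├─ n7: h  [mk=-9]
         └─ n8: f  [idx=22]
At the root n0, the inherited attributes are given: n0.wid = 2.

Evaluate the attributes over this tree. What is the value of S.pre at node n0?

1. n0.wid = 2  [given at root]
2. n1.idx = 25  [terminal]
3. n2.cnt = 1  [S.wid + f.idx - 26]
4. n2.lim = false  [S.wid == f.idx]
5. n3.pre = 26  [26]
6. n3.key = "qv"  ["qv"]
7. n4.mk = -3  [terminal]
8. n5.pre = 12  [12]
9. n5.key = "xqv"  ["x" ++ B₀.key]
10. n6.mk = 5  [terminal]
11. n7.mk = -9  [terminal]
12. n8.idx = 22  [terminal]
13. n5.live = 23  [len(B.key) + 20]
14. n3.live = -2  [h.mk + 1]
15. n2.off = -2  [B.live + D.cnt - 1]
16. n2.hot = "mk"  ["mk"]
17. n0.sig = "xmk"  ["x" ++ D.hot]
18. n0.pre = false  [D.off == S.wid]

false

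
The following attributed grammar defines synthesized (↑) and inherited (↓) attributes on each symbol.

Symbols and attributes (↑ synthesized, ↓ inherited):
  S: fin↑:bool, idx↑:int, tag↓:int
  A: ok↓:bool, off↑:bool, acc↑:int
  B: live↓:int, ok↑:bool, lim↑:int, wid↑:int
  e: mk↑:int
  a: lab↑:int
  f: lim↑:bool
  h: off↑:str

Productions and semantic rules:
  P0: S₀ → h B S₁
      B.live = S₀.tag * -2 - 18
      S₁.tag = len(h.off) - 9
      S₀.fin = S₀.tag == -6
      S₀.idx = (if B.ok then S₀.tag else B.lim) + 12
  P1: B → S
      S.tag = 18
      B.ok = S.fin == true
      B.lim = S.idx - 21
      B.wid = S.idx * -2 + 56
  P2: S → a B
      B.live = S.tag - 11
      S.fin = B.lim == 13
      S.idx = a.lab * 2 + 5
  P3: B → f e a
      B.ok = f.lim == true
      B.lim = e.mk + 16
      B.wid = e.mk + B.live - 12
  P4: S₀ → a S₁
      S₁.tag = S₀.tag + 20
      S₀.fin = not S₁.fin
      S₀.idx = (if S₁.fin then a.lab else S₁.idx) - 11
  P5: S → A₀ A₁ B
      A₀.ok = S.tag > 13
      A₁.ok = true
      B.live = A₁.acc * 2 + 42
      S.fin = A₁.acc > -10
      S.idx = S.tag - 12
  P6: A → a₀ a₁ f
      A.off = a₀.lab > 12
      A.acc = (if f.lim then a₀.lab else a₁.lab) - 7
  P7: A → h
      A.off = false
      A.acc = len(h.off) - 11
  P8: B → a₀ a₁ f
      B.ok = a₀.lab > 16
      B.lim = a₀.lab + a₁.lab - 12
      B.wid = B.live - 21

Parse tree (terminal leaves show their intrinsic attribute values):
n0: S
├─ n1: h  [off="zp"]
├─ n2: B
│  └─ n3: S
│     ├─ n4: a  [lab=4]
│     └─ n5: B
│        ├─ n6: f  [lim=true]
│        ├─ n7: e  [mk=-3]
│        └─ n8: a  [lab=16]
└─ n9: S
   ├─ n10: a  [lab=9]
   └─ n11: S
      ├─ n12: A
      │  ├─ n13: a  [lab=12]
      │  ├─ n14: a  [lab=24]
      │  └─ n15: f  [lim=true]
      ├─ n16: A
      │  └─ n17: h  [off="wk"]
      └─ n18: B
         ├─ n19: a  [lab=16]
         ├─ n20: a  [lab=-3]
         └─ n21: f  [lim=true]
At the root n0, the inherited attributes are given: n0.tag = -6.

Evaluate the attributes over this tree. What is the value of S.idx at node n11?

1

1. n0.tag = -6  [given at root]
2. n1.off = "zp"  [terminal]
3. n2.live = -6  [S₀.tag * -2 - 18]
4. n3.tag = 18  [18]
5. n4.lab = 4  [terminal]
6. n5.live = 7  [S.tag - 11]
7. n6.lim = true  [terminal]
8. n7.mk = -3  [terminal]
9. n8.lab = 16  [terminal]
10. n5.ok = true  [f.lim == true]
11. n5.lim = 13  [e.mk + 16]
12. n5.wid = -8  [e.mk + B.live - 12]
13. n3.fin = true  [B.lim == 13]
14. n3.idx = 13  [a.lab * 2 + 5]
15. n2.ok = true  [S.fin == true]
16. n2.lim = -8  [S.idx - 21]
17. n2.wid = 30  [S.idx * -2 + 56]
18. n9.tag = -7  [len(h.off) - 9]
19. n10.lab = 9  [terminal]
20. n11.tag = 13  [S₀.tag + 20]
21. n12.ok = false  [S.tag > 13]
22. n13.lab = 12  [terminal]
23. n14.lab = 24  [terminal]
24. n15.lim = true  [terminal]
25. n12.off = false  [a₀.lab > 12]
26. n12.acc = 5  [(if f.lim then a₀.lab else a₁.lab) - 7]
27. n16.ok = true  [true]
28. n17.off = "wk"  [terminal]
29. n16.off = false  [false]
30. n16.acc = -9  [len(h.off) - 11]
31. n18.live = 24  [A₁.acc * 2 + 42]
32. n19.lab = 16  [terminal]
33. n20.lab = -3  [terminal]
34. n21.lim = true  [terminal]
35. n18.ok = false  [a₀.lab > 16]
36. n18.lim = 1  [a₀.lab + a₁.lab - 12]
37. n18.wid = 3  [B.live - 21]
38. n11.fin = true  [A₁.acc > -10]
39. n11.idx = 1  [S.tag - 12]
40. n9.fin = false  [not S₁.fin]
41. n9.idx = -2  [(if S₁.fin then a.lab else S₁.idx) - 11]
42. n0.fin = true  [S₀.tag == -6]
43. n0.idx = 6  [(if B.ok then S₀.tag else B.lim) + 12]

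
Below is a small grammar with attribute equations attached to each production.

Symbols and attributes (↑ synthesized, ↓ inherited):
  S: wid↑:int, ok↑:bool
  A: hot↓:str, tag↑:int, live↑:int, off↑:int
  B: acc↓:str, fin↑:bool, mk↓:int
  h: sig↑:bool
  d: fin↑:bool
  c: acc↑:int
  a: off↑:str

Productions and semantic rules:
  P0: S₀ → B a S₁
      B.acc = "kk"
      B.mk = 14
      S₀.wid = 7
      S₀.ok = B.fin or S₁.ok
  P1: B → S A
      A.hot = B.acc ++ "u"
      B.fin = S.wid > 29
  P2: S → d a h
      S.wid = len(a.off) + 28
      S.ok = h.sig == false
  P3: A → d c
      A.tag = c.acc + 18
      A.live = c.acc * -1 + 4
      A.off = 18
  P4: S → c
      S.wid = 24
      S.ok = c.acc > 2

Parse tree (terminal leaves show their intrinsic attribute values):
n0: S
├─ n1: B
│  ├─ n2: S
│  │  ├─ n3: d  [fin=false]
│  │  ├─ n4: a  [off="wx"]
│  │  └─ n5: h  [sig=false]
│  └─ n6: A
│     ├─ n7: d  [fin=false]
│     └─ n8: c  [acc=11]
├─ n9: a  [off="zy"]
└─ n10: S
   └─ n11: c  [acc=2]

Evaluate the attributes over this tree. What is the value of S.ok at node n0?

true

1. n1.acc = "kk"  ["kk"]
2. n1.mk = 14  [14]
3. n3.fin = false  [terminal]
4. n4.off = "wx"  [terminal]
5. n5.sig = false  [terminal]
6. n2.wid = 30  [len(a.off) + 28]
7. n2.ok = true  [h.sig == false]
8. n6.hot = "kku"  [B.acc ++ "u"]
9. n7.fin = false  [terminal]
10. n8.acc = 11  [terminal]
11. n6.tag = 29  [c.acc + 18]
12. n6.live = -7  [c.acc * -1 + 4]
13. n6.off = 18  [18]
14. n1.fin = true  [S.wid > 29]
15. n9.off = "zy"  [terminal]
16. n11.acc = 2  [terminal]
17. n10.wid = 24  [24]
18. n10.ok = false  [c.acc > 2]
19. n0.wid = 7  [7]
20. n0.ok = true  [B.fin or S₁.ok]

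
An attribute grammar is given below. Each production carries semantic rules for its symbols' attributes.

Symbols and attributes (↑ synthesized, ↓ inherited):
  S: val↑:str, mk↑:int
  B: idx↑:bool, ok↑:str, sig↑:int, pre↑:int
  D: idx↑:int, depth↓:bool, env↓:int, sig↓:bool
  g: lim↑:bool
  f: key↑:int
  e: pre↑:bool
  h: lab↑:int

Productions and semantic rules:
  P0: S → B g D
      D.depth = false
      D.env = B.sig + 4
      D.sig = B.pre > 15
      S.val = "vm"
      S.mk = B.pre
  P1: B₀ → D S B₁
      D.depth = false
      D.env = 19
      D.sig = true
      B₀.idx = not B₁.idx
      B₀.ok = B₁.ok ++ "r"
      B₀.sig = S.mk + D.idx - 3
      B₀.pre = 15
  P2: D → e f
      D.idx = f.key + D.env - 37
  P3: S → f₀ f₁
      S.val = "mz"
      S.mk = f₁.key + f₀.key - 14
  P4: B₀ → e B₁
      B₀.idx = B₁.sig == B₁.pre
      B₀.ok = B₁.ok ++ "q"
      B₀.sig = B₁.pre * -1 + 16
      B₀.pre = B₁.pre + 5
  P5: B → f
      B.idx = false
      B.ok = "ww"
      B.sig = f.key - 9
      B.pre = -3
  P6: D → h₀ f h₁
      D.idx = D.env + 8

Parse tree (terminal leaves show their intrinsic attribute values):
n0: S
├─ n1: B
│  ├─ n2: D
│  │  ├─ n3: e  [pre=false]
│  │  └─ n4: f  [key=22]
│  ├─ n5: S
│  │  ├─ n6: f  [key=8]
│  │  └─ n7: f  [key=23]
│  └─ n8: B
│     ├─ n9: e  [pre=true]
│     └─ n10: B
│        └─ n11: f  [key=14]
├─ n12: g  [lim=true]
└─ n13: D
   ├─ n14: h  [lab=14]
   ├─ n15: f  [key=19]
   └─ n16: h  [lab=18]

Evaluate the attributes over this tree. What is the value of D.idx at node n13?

30

1. n2.depth = false  [false]
2. n2.env = 19  [19]
3. n2.sig = true  [true]
4. n3.pre = false  [terminal]
5. n4.key = 22  [terminal]
6. n2.idx = 4  [f.key + D.env - 37]
7. n6.key = 8  [terminal]
8. n7.key = 23  [terminal]
9. n5.val = "mz"  ["mz"]
10. n5.mk = 17  [f₁.key + f₀.key - 14]
11. n9.pre = true  [terminal]
12. n11.key = 14  [terminal]
13. n10.idx = false  [false]
14. n10.ok = "ww"  ["ww"]
15. n10.sig = 5  [f.key - 9]
16. n10.pre = -3  [-3]
17. n8.idx = false  [B₁.sig == B₁.pre]
18. n8.ok = "wwq"  [B₁.ok ++ "q"]
19. n8.sig = 19  [B₁.pre * -1 + 16]
20. n8.pre = 2  [B₁.pre + 5]
21. n1.idx = true  [not B₁.idx]
22. n1.ok = "wwqr"  [B₁.ok ++ "r"]
23. n1.sig = 18  [S.mk + D.idx - 3]
24. n1.pre = 15  [15]
25. n12.lim = true  [terminal]
26. n13.depth = false  [false]
27. n13.env = 22  [B.sig + 4]
28. n13.sig = false  [B.pre > 15]
29. n14.lab = 14  [terminal]
30. n15.key = 19  [terminal]
31. n16.lab = 18  [terminal]
32. n13.idx = 30  [D.env + 8]
33. n0.val = "vm"  ["vm"]
34. n0.mk = 15  [B.pre]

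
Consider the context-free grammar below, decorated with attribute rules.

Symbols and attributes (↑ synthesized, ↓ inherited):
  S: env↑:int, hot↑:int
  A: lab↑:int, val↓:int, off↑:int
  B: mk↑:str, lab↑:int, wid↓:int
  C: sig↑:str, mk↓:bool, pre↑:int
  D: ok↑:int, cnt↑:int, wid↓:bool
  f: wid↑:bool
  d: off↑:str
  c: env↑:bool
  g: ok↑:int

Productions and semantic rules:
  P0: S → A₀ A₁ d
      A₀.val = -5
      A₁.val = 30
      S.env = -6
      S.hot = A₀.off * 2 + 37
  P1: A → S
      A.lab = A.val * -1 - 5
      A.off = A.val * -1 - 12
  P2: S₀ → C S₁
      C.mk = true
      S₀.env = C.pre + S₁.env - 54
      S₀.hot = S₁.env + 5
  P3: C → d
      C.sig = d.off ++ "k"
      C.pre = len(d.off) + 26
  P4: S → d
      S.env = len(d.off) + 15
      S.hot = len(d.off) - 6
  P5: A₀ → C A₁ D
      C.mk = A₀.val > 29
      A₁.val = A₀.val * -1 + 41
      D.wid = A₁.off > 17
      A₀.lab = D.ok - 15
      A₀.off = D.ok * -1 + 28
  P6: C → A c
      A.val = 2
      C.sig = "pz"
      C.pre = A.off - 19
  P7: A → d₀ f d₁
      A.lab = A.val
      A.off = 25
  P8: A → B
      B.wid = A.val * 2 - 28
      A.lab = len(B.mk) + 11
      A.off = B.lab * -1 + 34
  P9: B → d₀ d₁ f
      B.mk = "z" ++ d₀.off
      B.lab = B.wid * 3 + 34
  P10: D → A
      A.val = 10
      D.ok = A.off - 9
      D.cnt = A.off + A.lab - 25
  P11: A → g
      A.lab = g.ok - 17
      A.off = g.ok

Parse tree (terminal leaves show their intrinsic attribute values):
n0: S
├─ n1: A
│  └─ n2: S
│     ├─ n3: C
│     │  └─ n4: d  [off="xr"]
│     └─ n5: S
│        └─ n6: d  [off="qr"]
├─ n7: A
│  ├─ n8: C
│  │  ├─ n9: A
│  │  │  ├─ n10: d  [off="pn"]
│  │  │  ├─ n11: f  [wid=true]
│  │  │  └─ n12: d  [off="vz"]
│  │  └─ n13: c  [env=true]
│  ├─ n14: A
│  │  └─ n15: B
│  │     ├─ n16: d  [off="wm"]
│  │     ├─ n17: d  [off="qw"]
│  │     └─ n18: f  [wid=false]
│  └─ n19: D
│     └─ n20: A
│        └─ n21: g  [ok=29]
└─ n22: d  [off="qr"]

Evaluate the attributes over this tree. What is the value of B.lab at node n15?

16

1. n1.val = -5  [-5]
2. n3.mk = true  [true]
3. n4.off = "xr"  [terminal]
4. n3.sig = "xrk"  [d.off ++ "k"]
5. n3.pre = 28  [len(d.off) + 26]
6. n6.off = "qr"  [terminal]
7. n5.env = 17  [len(d.off) + 15]
8. n5.hot = -4  [len(d.off) - 6]
9. n2.env = -9  [C.pre + S₁.env - 54]
10. n2.hot = 22  [S₁.env + 5]
11. n1.lab = 0  [A.val * -1 - 5]
12. n1.off = -7  [A.val * -1 - 12]
13. n7.val = 30  [30]
14. n8.mk = true  [A₀.val > 29]
15. n9.val = 2  [2]
16. n10.off = "pn"  [terminal]
17. n11.wid = true  [terminal]
18. n12.off = "vz"  [terminal]
19. n9.lab = 2  [A.val]
20. n9.off = 25  [25]
21. n13.env = true  [terminal]
22. n8.sig = "pz"  ["pz"]
23. n8.pre = 6  [A.off - 19]
24. n14.val = 11  [A₀.val * -1 + 41]
25. n15.wid = -6  [A.val * 2 - 28]
26. n16.off = "wm"  [terminal]
27. n17.off = "qw"  [terminal]
28. n18.wid = false  [terminal]
29. n15.mk = "zwm"  ["z" ++ d₀.off]
30. n15.lab = 16  [B.wid * 3 + 34]
31. n14.lab = 14  [len(B.mk) + 11]
32. n14.off = 18  [B.lab * -1 + 34]
33. n19.wid = true  [A₁.off > 17]
34. n20.val = 10  [10]
35. n21.ok = 29  [terminal]
36. n20.lab = 12  [g.ok - 17]
37. n20.off = 29  [g.ok]
38. n19.ok = 20  [A.off - 9]
39. n19.cnt = 16  [A.off + A.lab - 25]
40. n7.lab = 5  [D.ok - 15]
41. n7.off = 8  [D.ok * -1 + 28]
42. n22.off = "qr"  [terminal]
43. n0.env = -6  [-6]
44. n0.hot = 23  [A₀.off * 2 + 37]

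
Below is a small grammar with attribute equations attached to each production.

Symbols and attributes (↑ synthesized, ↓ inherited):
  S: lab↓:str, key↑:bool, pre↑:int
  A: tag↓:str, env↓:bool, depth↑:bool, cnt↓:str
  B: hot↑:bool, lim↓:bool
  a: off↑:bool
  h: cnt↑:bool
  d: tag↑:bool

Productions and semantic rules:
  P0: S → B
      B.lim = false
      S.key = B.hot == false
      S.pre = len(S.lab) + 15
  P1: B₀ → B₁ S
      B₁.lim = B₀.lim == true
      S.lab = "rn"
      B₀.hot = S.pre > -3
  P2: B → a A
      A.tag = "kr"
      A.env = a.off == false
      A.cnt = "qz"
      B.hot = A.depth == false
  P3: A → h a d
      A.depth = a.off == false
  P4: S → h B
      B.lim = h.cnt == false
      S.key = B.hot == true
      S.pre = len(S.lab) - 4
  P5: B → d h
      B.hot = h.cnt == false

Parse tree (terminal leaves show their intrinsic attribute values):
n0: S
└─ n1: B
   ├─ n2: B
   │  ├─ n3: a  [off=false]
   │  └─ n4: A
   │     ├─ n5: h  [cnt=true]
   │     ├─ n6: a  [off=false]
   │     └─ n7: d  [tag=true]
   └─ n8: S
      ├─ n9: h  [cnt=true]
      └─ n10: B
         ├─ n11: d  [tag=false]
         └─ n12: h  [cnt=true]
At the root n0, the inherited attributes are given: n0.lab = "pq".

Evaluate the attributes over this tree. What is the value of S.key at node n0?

1. n0.lab = "pq"  [given at root]
2. n1.lim = false  [false]
3. n2.lim = false  [B₀.lim == true]
4. n3.off = false  [terminal]
5. n4.tag = "kr"  ["kr"]
6. n4.env = true  [a.off == false]
7. n4.cnt = "qz"  ["qz"]
8. n5.cnt = true  [terminal]
9. n6.off = false  [terminal]
10. n7.tag = true  [terminal]
11. n4.depth = true  [a.off == false]
12. n2.hot = false  [A.depth == false]
13. n8.lab = "rn"  ["rn"]
14. n9.cnt = true  [terminal]
15. n10.lim = false  [h.cnt == false]
16. n11.tag = false  [terminal]
17. n12.cnt = true  [terminal]
18. n10.hot = false  [h.cnt == false]
19. n8.key = false  [B.hot == true]
20. n8.pre = -2  [len(S.lab) - 4]
21. n1.hot = true  [S.pre > -3]
22. n0.key = false  [B.hot == false]
23. n0.pre = 17  [len(S.lab) + 15]

false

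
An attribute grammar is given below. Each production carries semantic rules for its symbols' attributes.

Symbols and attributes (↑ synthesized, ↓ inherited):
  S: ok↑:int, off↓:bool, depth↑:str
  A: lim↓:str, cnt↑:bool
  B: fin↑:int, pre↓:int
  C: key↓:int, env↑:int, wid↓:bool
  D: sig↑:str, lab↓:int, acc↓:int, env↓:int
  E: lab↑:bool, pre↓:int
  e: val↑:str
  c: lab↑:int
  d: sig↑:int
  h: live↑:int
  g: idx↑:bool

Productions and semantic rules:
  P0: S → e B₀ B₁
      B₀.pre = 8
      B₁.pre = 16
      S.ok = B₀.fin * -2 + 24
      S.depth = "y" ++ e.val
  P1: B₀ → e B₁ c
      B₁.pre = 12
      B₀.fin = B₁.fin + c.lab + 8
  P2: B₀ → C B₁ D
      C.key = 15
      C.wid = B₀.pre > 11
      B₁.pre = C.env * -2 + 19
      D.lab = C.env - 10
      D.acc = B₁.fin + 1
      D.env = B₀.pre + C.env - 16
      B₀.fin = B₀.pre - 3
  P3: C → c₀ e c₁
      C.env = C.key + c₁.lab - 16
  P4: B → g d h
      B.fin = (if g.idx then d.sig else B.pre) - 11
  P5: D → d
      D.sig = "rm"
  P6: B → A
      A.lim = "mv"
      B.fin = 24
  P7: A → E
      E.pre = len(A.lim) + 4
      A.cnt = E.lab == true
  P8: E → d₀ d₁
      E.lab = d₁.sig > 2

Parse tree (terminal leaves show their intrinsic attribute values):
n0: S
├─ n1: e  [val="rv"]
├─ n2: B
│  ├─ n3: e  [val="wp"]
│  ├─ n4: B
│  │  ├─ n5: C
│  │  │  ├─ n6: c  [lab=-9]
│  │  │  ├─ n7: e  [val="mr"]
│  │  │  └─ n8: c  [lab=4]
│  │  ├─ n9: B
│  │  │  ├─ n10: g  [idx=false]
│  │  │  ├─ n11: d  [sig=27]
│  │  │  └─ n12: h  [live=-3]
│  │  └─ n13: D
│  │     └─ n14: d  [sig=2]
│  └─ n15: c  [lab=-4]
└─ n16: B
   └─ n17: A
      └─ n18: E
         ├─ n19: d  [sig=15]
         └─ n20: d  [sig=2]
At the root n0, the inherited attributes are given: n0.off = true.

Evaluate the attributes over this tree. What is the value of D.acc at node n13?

1. n0.off = true  [given at root]
2. n1.val = "rv"  [terminal]
3. n2.pre = 8  [8]
4. n3.val = "wp"  [terminal]
5. n4.pre = 12  [12]
6. n5.key = 15  [15]
7. n5.wid = true  [B₀.pre > 11]
8. n6.lab = -9  [terminal]
9. n7.val = "mr"  [terminal]
10. n8.lab = 4  [terminal]
11. n5.env = 3  [C.key + c₁.lab - 16]
12. n9.pre = 13  [C.env * -2 + 19]
13. n10.idx = false  [terminal]
14. n11.sig = 27  [terminal]
15. n12.live = -3  [terminal]
16. n9.fin = 2  [(if g.idx then d.sig else B.pre) - 11]
17. n13.lab = -7  [C.env - 10]
18. n13.acc = 3  [B₁.fin + 1]
19. n13.env = -1  [B₀.pre + C.env - 16]
20. n14.sig = 2  [terminal]
21. n13.sig = "rm"  ["rm"]
22. n4.fin = 9  [B₀.pre - 3]
23. n15.lab = -4  [terminal]
24. n2.fin = 13  [B₁.fin + c.lab + 8]
25. n16.pre = 16  [16]
26. n17.lim = "mv"  ["mv"]
27. n18.pre = 6  [len(A.lim) + 4]
28. n19.sig = 15  [terminal]
29. n20.sig = 2  [terminal]
30. n18.lab = false  [d₁.sig > 2]
31. n17.cnt = false  [E.lab == true]
32. n16.fin = 24  [24]
33. n0.ok = -2  [B₀.fin * -2 + 24]
34. n0.depth = "yrv"  ["y" ++ e.val]

3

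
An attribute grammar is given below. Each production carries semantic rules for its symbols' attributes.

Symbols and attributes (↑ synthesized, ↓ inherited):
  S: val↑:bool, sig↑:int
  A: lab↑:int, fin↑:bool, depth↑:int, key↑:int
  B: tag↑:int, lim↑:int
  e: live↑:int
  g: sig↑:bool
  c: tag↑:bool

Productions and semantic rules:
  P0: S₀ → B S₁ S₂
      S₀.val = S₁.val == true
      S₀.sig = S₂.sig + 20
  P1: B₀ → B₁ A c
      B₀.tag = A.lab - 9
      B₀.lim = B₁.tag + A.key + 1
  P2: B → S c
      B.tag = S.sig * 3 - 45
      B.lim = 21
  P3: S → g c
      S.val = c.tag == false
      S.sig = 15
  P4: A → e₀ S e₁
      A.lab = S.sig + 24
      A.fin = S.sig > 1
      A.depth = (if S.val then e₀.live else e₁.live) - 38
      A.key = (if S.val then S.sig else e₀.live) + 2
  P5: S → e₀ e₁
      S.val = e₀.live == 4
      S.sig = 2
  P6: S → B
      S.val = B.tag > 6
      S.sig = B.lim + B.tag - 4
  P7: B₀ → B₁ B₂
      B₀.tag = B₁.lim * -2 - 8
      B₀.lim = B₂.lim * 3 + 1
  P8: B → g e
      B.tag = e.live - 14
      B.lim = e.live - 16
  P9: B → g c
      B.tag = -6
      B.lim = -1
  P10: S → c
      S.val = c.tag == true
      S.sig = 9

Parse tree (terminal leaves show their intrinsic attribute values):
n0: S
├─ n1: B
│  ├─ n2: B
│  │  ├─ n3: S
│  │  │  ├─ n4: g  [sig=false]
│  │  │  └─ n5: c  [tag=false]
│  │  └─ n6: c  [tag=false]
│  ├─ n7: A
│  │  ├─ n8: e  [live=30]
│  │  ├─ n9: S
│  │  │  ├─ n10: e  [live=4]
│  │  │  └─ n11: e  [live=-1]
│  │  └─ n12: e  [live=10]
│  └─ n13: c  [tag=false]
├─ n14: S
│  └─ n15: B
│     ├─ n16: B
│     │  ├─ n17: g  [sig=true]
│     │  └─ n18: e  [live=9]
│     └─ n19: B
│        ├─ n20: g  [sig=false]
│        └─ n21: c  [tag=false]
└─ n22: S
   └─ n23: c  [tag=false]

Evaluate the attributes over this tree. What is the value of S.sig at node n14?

0

1. n4.sig = false  [terminal]
2. n5.tag = false  [terminal]
3. n3.val = true  [c.tag == false]
4. n3.sig = 15  [15]
5. n6.tag = false  [terminal]
6. n2.tag = 0  [S.sig * 3 - 45]
7. n2.lim = 21  [21]
8. n8.live = 30  [terminal]
9. n10.live = 4  [terminal]
10. n11.live = -1  [terminal]
11. n9.val = true  [e₀.live == 4]
12. n9.sig = 2  [2]
13. n12.live = 10  [terminal]
14. n7.lab = 26  [S.sig + 24]
15. n7.fin = true  [S.sig > 1]
16. n7.depth = -8  [(if S.val then e₀.live else e₁.live) - 38]
17. n7.key = 4  [(if S.val then S.sig else e₀.live) + 2]
18. n13.tag = false  [terminal]
19. n1.tag = 17  [A.lab - 9]
20. n1.lim = 5  [B₁.tag + A.key + 1]
21. n17.sig = true  [terminal]
22. n18.live = 9  [terminal]
23. n16.tag = -5  [e.live - 14]
24. n16.lim = -7  [e.live - 16]
25. n20.sig = false  [terminal]
26. n21.tag = false  [terminal]
27. n19.tag = -6  [-6]
28. n19.lim = -1  [-1]
29. n15.tag = 6  [B₁.lim * -2 - 8]
30. n15.lim = -2  [B₂.lim * 3 + 1]
31. n14.val = false  [B.tag > 6]
32. n14.sig = 0  [B.lim + B.tag - 4]
33. n23.tag = false  [terminal]
34. n22.val = false  [c.tag == true]
35. n22.sig = 9  [9]
36. n0.val = false  [S₁.val == true]
37. n0.sig = 29  [S₂.sig + 20]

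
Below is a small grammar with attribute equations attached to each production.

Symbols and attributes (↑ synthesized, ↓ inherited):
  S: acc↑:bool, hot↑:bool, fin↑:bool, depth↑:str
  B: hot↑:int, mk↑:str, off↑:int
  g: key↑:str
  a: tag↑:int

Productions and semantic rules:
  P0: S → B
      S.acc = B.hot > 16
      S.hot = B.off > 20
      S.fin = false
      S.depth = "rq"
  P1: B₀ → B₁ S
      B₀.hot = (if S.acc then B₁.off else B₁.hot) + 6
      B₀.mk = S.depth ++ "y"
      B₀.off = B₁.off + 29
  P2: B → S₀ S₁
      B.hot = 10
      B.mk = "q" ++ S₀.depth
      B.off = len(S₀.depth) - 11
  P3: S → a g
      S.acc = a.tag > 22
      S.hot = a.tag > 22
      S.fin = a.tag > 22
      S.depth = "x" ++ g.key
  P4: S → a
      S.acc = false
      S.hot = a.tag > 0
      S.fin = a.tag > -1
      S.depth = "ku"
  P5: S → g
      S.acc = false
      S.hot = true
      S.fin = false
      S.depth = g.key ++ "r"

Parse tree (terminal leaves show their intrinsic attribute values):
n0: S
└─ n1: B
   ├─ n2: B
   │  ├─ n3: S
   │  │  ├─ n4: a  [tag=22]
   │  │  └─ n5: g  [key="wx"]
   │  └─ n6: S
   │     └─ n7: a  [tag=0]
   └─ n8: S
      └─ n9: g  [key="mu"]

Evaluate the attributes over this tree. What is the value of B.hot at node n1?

16

1. n4.tag = 22  [terminal]
2. n5.key = "wx"  [terminal]
3. n3.acc = false  [a.tag > 22]
4. n3.hot = false  [a.tag > 22]
5. n3.fin = false  [a.tag > 22]
6. n3.depth = "xwx"  ["x" ++ g.key]
7. n7.tag = 0  [terminal]
8. n6.acc = false  [false]
9. n6.hot = false  [a.tag > 0]
10. n6.fin = true  [a.tag > -1]
11. n6.depth = "ku"  ["ku"]
12. n2.hot = 10  [10]
13. n2.mk = "qxwx"  ["q" ++ S₀.depth]
14. n2.off = -8  [len(S₀.depth) - 11]
15. n9.key = "mu"  [terminal]
16. n8.acc = false  [false]
17. n8.hot = true  [true]
18. n8.fin = false  [false]
19. n8.depth = "mur"  [g.key ++ "r"]
20. n1.hot = 16  [(if S.acc then B₁.off else B₁.hot) + 6]
21. n1.mk = "mury"  [S.depth ++ "y"]
22. n1.off = 21  [B₁.off + 29]
23. n0.acc = false  [B.hot > 16]
24. n0.hot = true  [B.off > 20]
25. n0.fin = false  [false]
26. n0.depth = "rq"  ["rq"]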